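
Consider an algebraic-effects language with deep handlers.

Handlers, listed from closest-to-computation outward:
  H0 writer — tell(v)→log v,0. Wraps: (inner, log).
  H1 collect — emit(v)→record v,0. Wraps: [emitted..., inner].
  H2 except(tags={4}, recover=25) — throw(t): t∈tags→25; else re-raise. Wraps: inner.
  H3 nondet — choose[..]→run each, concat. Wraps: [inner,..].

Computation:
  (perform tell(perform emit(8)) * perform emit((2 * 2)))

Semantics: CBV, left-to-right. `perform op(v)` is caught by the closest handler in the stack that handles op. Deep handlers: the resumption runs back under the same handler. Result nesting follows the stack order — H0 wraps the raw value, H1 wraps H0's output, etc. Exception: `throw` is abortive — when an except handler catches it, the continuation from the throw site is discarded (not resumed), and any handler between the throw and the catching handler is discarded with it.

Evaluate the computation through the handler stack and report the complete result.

Step-by-step:
emit(8) @ H1 ⇒ out+=8
tell(0) @ H0 ⇒ log+=0
emit(4) @ H1 ⇒ out+=4
H0 returns (0, (0))
H1 returns [8, 4, (0, (0))]
H2 returns [8, 4, (0, (0))]
H3 returns [[8, 4, (0, (0))]]
= [[8, 4, (0, (0))]]

Answer: [[8, 4, (0, (0))]]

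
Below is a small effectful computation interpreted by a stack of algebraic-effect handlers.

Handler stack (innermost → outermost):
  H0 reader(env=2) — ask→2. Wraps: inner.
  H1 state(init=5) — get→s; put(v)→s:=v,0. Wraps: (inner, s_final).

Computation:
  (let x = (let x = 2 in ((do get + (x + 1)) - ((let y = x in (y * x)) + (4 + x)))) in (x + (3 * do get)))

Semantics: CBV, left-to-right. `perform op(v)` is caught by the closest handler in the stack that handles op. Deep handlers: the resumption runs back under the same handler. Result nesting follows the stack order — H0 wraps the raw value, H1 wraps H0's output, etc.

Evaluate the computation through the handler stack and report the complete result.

Evaluation trace:
get @ H1 ⇒ 5
get @ H1 ⇒ 5
H0 returns 13
H1 returns (13, 5)
= (13, 5)

Answer: (13, 5)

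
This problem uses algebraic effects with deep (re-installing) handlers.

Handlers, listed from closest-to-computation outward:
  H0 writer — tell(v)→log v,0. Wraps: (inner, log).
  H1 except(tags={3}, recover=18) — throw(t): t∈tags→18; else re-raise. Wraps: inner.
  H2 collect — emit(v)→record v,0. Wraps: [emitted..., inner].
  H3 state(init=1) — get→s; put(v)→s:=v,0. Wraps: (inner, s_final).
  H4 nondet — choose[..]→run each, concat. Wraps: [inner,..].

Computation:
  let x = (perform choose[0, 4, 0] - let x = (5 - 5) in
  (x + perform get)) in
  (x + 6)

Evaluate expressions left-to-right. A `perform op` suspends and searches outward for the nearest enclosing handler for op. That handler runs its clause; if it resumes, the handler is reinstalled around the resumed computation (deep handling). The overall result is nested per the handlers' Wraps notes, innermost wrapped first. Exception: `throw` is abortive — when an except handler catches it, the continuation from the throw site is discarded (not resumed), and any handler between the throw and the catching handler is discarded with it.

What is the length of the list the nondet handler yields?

Step-by-step:
choose[0, 4, 0] @ H4
  branch[0] choose=0:
    get @ H3 ⇒ 1
    H0 returns (5, ())
    H1 returns (5, ())
    H2 returns [(5, ())]
    H3 returns ([(5, ())], 1)
    H4 returns [([(5, ())], 1)]
  branch[1] choose=4:
    get @ H3 ⇒ 1
    H0 returns (9, ())
    H1 returns (9, ())
    H2 returns [(9, ())]
    H3 returns ([(9, ())], 1)
    H4 returns [([(9, ())], 1)]
  branch[2] choose=0:
    get @ H3 ⇒ 1
    H0 returns (5, ())
    H1 returns (5, ())
    H2 returns [(5, ())]
    H3 returns ([(5, ())], 1)
    H4 returns [([(5, ())], 1)]
= [([(5, ())], 1), ([(9, ())], 1), ([(5, ())], 1)]

Answer: 3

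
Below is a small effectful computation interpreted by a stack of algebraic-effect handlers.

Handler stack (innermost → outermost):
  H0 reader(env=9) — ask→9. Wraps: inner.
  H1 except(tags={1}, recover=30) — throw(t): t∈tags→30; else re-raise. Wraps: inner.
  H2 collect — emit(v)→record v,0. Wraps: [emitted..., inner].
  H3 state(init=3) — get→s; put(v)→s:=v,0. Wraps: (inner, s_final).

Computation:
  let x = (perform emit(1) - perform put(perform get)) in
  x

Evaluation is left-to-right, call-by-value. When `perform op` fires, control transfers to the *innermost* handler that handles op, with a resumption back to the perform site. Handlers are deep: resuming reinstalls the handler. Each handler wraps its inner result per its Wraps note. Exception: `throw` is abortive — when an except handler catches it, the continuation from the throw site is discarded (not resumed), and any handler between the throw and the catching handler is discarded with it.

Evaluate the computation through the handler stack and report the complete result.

Working:
emit(1) @ H2 ⇒ out+=1
get @ H3 ⇒ 3
put(3) @ H3 ⇒ s:=3
H0 returns 0
H1 returns 0
H2 returns [1, 0]
H3 returns ([1, 0], 3)
= ([1, 0], 3)

Answer: ([1, 0], 3)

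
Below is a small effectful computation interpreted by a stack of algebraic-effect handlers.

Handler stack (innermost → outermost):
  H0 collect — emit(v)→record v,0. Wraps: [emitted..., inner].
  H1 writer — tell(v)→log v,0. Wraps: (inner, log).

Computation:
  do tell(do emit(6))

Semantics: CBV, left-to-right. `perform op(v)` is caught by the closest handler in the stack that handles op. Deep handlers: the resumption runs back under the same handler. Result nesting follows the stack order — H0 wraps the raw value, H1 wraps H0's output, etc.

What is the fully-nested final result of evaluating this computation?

Step-by-step:
emit(6) @ H0 ⇒ out+=6
tell(0) @ H1 ⇒ log+=0
H0 returns [6, 0]
H1 returns ([6, 0], (0))
= ([6, 0], (0))

Answer: ([6, 0], (0))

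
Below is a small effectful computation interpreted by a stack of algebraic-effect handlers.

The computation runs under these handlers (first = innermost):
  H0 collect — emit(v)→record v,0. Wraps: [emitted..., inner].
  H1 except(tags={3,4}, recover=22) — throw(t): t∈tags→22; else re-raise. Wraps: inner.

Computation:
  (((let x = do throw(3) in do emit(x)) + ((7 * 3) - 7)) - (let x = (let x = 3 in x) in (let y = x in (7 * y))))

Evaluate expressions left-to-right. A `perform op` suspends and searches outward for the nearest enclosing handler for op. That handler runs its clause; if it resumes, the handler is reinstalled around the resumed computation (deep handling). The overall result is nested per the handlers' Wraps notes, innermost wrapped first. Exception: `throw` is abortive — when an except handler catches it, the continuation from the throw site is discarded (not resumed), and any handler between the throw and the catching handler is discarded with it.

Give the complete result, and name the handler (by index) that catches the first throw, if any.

Answer: 22 ; first throw caught by: H1

Working:
throw(3) @ H1 caught ⇒ 22
= 22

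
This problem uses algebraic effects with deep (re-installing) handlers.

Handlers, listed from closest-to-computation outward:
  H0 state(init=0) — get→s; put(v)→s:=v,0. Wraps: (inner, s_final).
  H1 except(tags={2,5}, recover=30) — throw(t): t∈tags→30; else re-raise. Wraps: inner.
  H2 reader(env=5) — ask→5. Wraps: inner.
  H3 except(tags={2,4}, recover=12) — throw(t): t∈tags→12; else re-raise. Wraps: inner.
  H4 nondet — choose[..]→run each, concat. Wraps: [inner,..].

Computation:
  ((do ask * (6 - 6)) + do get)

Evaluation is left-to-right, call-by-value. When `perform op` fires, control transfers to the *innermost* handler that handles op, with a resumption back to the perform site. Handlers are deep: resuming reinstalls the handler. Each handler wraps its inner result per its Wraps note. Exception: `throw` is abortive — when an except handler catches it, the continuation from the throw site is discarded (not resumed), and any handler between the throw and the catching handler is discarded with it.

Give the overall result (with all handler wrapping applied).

Evaluation trace:
ask @ H2 ⇒ 5
get @ H0 ⇒ 0
H0 returns (0, 0)
H1 returns (0, 0)
H2 returns (0, 0)
H3 returns (0, 0)
H4 returns [(0, 0)]
= [(0, 0)]

Answer: [(0, 0)]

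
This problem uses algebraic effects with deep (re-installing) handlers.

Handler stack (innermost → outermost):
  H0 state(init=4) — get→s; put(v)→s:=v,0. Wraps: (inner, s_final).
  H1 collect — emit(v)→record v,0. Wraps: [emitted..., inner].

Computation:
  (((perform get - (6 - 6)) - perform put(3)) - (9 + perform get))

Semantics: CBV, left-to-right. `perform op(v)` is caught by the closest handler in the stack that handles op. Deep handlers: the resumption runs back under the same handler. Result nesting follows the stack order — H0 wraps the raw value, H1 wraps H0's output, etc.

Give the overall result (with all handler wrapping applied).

Working:
get @ H0 ⇒ 4
put(3) @ H0 ⇒ s:=3
get @ H0 ⇒ 3
H0 returns (-8, 3)
H1 returns [(-8, 3)]
= [(-8, 3)]

Answer: [(-8, 3)]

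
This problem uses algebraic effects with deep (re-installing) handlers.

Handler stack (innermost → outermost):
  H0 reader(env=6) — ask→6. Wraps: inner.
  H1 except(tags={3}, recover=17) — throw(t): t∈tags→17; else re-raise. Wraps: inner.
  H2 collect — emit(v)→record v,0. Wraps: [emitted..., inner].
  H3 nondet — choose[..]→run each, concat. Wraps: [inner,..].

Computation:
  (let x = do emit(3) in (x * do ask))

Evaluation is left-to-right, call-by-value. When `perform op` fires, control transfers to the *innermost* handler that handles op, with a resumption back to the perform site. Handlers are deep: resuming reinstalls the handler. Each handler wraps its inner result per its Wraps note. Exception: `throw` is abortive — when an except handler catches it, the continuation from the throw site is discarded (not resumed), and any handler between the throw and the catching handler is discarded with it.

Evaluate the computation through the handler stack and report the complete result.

Answer: [[3, 0]]

Working:
emit(3) @ H2 ⇒ out+=3
ask @ H0 ⇒ 6
H0 returns 0
H1 returns 0
H2 returns [3, 0]
H3 returns [[3, 0]]
= [[3, 0]]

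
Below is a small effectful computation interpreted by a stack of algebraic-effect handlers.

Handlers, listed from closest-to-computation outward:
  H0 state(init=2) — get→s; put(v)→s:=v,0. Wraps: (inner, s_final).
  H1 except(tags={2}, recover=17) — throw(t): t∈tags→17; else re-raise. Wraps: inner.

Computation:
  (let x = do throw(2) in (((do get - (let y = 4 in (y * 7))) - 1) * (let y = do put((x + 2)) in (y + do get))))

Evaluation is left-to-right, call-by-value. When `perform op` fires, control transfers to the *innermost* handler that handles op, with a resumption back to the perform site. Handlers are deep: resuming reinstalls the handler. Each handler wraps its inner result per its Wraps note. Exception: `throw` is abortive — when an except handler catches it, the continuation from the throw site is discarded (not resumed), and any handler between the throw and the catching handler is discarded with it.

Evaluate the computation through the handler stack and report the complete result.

Answer: 17

Step-by-step:
throw(2) @ H1 caught ⇒ 17
= 17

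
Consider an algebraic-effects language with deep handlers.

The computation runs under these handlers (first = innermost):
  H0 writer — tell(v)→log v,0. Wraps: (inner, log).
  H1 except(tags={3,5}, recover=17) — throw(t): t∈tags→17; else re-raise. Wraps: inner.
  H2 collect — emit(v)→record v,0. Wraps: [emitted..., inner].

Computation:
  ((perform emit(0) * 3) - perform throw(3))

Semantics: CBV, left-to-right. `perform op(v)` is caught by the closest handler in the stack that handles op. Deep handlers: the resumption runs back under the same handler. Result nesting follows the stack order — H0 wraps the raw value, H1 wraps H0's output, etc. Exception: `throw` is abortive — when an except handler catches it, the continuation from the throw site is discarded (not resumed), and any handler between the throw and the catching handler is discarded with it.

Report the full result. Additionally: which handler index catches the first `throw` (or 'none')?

Working:
emit(0) @ H2 ⇒ out+=0
throw(3) @ H1 caught ⇒ 17
H2 returns [0, 17]
= [0, 17]

Answer: [0, 17] ; first throw caught by: H1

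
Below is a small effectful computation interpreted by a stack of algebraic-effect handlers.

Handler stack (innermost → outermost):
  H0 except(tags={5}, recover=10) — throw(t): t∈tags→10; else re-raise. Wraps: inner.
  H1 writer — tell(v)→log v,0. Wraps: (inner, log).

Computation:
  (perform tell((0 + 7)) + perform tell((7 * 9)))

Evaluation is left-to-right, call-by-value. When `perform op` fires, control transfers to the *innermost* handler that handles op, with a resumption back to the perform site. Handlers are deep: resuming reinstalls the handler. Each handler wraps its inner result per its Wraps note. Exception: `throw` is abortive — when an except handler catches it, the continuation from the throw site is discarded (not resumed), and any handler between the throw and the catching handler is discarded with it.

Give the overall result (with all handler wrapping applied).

Answer: (0, (7, 63))

Working:
tell(7) @ H1 ⇒ log+=7
tell(63) @ H1 ⇒ log+=63
H0 returns 0
H1 returns (0, (7, 63))
= (0, (7, 63))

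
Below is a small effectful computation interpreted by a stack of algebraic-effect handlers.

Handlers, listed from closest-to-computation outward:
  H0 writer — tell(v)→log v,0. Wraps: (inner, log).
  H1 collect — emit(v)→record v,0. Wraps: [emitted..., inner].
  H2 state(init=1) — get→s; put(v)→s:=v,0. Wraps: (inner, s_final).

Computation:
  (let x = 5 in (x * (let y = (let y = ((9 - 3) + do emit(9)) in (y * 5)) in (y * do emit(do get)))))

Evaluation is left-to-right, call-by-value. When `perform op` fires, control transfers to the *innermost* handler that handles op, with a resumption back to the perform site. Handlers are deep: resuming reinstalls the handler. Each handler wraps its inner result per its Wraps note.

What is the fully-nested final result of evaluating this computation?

Answer: ([9, 1, (0, ())], 1)

Working:
emit(9) @ H1 ⇒ out+=9
get @ H2 ⇒ 1
emit(1) @ H1 ⇒ out+=1
H0 returns (0, ())
H1 returns [9, 1, (0, ())]
H2 returns ([9, 1, (0, ())], 1)
= ([9, 1, (0, ())], 1)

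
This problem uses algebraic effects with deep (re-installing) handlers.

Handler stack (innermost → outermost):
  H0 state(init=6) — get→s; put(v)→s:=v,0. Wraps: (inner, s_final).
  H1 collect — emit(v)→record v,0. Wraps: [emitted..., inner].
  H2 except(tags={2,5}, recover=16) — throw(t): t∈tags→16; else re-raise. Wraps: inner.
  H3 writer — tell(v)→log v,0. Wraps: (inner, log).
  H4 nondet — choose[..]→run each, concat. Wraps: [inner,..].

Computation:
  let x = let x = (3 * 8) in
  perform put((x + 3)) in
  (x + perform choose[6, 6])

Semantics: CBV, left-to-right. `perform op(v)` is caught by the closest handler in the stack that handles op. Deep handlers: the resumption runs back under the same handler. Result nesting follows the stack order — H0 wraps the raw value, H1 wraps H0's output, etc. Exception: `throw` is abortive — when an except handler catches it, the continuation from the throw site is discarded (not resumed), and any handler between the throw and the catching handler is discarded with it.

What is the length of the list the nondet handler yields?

Answer: 2

Step-by-step:
put(27) @ H0 ⇒ s:=27
choose[6, 6] @ H4
  branch[0] choose=6:
    H0 returns (6, 27)
    H1 returns [(6, 27)]
    H2 returns [(6, 27)]
    H3 returns ([(6, 27)], ())
    H4 returns [([(6, 27)], ())]
  branch[1] choose=6:
    H0 returns (6, 27)
    H1 returns [(6, 27)]
    H2 returns [(6, 27)]
    H3 returns ([(6, 27)], ())
    H4 returns [([(6, 27)], ())]
= [([(6, 27)], ()), ([(6, 27)], ())]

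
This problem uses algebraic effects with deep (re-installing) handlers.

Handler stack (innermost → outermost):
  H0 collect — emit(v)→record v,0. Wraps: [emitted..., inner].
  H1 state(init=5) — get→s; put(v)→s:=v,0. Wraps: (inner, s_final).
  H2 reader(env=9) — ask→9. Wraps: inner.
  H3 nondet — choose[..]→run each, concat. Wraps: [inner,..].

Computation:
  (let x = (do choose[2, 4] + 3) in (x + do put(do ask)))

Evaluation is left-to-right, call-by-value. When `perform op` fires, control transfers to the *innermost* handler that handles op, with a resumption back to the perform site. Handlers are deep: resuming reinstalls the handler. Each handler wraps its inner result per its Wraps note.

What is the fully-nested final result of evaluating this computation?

Answer: [([5], 9), ([7], 9)]

Working:
choose[2, 4] @ H3
  branch[0] choose=2:
    ask @ H2 ⇒ 9
    put(9) @ H1 ⇒ s:=9
    H0 returns [5]
    H1 returns ([5], 9)
    H2 returns ([5], 9)
    H3 returns [([5], 9)]
  branch[1] choose=4:
    ask @ H2 ⇒ 9
    put(9) @ H1 ⇒ s:=9
    H0 returns [7]
    H1 returns ([7], 9)
    H2 returns ([7], 9)
    H3 returns [([7], 9)]
= [([5], 9), ([7], 9)]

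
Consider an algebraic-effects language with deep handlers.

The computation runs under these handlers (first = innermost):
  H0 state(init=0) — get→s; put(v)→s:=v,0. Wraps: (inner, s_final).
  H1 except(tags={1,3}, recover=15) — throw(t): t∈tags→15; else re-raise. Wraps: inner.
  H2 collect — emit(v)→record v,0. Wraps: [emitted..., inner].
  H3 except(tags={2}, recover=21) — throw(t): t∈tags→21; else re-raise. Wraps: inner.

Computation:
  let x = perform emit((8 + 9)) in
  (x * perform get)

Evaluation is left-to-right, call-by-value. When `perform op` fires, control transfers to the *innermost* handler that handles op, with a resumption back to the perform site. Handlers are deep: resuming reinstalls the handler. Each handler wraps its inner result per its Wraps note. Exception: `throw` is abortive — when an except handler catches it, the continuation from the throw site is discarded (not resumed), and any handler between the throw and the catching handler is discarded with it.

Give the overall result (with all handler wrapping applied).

Answer: [17, (0, 0)]

Step-by-step:
emit(17) @ H2 ⇒ out+=17
get @ H0 ⇒ 0
H0 returns (0, 0)
H1 returns (0, 0)
H2 returns [17, (0, 0)]
H3 returns [17, (0, 0)]
= [17, (0, 0)]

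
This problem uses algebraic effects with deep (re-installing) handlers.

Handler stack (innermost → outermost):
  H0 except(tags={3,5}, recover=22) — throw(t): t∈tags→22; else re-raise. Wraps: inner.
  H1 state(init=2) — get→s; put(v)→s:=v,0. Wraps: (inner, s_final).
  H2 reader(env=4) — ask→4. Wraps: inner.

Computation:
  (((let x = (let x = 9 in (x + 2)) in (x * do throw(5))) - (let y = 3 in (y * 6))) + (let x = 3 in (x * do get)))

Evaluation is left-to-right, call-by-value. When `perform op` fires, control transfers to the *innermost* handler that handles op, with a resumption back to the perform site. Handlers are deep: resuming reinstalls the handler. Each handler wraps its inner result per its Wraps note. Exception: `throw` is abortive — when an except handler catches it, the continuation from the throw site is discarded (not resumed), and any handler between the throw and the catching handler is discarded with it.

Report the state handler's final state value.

Answer: 2

Evaluation trace:
throw(5) @ H0 caught ⇒ 22
H1 returns (22, 2)
H2 returns (22, 2)
= (22, 2)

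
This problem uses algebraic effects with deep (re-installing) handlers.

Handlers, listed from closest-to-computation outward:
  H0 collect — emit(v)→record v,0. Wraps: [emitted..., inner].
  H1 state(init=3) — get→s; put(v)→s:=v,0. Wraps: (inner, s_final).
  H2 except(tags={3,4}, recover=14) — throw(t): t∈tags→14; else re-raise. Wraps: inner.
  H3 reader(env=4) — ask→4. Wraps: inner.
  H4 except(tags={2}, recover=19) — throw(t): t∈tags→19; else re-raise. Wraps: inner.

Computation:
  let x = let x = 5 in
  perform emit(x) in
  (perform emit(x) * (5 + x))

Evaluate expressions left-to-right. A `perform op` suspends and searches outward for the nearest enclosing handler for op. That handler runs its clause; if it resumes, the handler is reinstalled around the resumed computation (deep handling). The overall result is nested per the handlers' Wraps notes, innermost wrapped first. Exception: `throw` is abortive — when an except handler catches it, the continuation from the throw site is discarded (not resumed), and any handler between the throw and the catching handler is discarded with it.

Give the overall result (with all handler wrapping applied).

Working:
emit(5) @ H0 ⇒ out+=5
emit(0) @ H0 ⇒ out+=0
H0 returns [5, 0, 0]
H1 returns ([5, 0, 0], 3)
H2 returns ([5, 0, 0], 3)
H3 returns ([5, 0, 0], 3)
H4 returns ([5, 0, 0], 3)
= ([5, 0, 0], 3)

Answer: ([5, 0, 0], 3)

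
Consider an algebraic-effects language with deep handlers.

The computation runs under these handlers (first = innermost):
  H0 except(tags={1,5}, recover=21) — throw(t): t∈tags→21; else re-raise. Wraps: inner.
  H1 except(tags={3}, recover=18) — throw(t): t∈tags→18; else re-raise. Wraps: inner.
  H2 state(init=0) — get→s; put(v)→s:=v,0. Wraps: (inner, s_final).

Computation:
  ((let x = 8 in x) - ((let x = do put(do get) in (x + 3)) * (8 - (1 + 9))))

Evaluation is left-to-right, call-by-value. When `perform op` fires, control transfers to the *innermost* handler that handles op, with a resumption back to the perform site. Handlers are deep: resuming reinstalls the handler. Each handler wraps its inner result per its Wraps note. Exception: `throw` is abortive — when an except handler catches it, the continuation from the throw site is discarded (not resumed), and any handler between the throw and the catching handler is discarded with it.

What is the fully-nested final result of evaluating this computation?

Working:
get @ H2 ⇒ 0
put(0) @ H2 ⇒ s:=0
H0 returns 14
H1 returns 14
H2 returns (14, 0)
= (14, 0)

Answer: (14, 0)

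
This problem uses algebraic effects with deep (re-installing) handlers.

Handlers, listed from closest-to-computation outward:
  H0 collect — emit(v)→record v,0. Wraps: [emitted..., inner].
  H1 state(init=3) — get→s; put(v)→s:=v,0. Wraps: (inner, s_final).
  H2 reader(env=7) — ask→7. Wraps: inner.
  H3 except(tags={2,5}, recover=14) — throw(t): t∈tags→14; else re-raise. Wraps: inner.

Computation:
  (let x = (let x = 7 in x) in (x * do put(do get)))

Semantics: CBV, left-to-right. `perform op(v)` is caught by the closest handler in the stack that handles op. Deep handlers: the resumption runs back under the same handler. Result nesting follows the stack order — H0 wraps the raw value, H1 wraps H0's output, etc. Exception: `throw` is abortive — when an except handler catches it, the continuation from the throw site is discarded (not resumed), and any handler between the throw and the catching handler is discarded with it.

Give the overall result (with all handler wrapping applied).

Answer: ([0], 3)

Step-by-step:
get @ H1 ⇒ 3
put(3) @ H1 ⇒ s:=3
H0 returns [0]
H1 returns ([0], 3)
H2 returns ([0], 3)
H3 returns ([0], 3)
= ([0], 3)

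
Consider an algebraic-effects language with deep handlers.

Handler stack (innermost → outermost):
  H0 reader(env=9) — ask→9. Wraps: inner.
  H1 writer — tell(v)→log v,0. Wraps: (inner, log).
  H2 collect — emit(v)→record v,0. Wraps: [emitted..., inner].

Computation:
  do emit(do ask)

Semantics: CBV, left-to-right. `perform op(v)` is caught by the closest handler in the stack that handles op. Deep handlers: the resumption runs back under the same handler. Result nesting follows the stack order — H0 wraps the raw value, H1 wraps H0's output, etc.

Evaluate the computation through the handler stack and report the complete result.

Step-by-step:
ask @ H0 ⇒ 9
emit(9) @ H2 ⇒ out+=9
H0 returns 0
H1 returns (0, ())
H2 returns [9, (0, ())]
= [9, (0, ())]

Answer: [9, (0, ())]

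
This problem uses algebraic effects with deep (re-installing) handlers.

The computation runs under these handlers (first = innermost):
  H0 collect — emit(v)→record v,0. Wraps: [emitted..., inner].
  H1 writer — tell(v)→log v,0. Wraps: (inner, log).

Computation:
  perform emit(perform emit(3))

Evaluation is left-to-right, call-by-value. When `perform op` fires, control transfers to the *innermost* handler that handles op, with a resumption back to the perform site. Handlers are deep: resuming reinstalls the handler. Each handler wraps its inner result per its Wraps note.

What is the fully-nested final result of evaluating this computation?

Answer: ([3, 0, 0], ())

Evaluation trace:
emit(3) @ H0 ⇒ out+=3
emit(0) @ H0 ⇒ out+=0
H0 returns [3, 0, 0]
H1 returns ([3, 0, 0], ())
= ([3, 0, 0], ())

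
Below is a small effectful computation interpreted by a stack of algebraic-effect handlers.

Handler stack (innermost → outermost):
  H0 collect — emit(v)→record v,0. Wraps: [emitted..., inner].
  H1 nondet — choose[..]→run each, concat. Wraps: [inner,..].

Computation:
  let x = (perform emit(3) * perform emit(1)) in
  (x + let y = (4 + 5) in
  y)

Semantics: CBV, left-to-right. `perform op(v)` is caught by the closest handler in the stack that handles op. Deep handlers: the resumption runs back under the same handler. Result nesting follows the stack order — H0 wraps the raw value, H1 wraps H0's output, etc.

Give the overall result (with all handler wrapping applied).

Answer: [[3, 1, 9]]

Step-by-step:
emit(3) @ H0 ⇒ out+=3
emit(1) @ H0 ⇒ out+=1
H0 returns [3, 1, 9]
H1 returns [[3, 1, 9]]
= [[3, 1, 9]]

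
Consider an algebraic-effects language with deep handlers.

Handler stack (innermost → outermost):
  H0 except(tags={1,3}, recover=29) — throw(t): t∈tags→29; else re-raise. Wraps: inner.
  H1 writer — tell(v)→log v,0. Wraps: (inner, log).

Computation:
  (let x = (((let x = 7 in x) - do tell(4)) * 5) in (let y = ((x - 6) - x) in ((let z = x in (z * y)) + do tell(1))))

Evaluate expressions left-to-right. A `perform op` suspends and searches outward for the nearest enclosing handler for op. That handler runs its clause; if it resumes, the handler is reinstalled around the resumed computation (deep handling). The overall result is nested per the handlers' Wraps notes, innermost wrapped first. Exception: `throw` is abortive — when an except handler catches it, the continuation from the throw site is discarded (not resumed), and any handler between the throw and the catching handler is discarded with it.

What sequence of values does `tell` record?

Working:
tell(4) @ H1 ⇒ log+=4
tell(1) @ H1 ⇒ log+=1
H0 returns -210
H1 returns (-210, (4, 1))
= (-210, (4, 1))

Answer: (4, 1)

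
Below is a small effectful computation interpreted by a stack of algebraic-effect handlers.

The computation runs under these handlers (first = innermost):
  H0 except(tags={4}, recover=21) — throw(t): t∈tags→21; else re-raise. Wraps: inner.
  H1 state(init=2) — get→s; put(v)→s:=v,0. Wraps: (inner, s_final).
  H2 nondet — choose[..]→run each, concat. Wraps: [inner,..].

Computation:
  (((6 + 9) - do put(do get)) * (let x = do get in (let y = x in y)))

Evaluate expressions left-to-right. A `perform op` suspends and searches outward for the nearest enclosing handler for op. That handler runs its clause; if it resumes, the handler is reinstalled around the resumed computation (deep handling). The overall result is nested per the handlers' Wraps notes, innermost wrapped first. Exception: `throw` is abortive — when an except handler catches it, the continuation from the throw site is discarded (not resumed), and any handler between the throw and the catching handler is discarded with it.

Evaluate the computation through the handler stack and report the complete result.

Evaluation trace:
get @ H1 ⇒ 2
put(2) @ H1 ⇒ s:=2
get @ H1 ⇒ 2
H0 returns 30
H1 returns (30, 2)
H2 returns [(30, 2)]
= [(30, 2)]

Answer: [(30, 2)]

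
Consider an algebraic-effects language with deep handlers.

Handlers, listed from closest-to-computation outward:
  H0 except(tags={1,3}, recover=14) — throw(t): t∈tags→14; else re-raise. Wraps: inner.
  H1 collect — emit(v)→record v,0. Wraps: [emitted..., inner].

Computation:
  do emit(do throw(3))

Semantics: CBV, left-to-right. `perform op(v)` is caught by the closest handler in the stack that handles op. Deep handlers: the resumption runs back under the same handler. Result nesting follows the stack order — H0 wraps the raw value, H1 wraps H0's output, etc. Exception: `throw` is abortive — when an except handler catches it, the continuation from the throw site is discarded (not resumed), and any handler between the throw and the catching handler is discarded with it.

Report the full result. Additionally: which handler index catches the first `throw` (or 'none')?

Evaluation trace:
throw(3) @ H0 caught ⇒ 14
H1 returns [14]
= [14]

Answer: [14] ; first throw caught by: H0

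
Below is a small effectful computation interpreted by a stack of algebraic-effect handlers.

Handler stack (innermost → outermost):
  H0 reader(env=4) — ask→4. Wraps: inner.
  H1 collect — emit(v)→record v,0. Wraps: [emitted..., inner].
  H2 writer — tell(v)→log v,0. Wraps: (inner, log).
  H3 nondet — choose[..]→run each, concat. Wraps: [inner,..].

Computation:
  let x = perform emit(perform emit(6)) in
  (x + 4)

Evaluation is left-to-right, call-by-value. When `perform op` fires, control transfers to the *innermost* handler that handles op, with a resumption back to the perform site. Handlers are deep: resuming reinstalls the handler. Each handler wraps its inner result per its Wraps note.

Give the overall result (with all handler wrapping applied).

Answer: [([6, 0, 4], ())]

Step-by-step:
emit(6) @ H1 ⇒ out+=6
emit(0) @ H1 ⇒ out+=0
H0 returns 4
H1 returns [6, 0, 4]
H2 returns ([6, 0, 4], ())
H3 returns [([6, 0, 4], ())]
= [([6, 0, 4], ())]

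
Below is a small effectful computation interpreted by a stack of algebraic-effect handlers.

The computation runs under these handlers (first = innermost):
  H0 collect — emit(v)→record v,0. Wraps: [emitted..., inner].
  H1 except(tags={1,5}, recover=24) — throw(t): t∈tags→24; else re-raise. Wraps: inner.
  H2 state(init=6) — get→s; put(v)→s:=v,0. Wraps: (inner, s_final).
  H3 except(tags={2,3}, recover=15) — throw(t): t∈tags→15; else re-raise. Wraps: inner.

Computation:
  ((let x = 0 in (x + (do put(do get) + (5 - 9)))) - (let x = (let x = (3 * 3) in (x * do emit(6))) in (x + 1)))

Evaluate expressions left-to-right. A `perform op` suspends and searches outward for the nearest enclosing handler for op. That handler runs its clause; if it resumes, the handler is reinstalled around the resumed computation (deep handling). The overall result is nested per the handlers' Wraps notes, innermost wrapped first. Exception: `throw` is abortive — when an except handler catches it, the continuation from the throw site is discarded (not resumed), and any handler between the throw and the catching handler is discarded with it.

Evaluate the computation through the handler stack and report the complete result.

Working:
get @ H2 ⇒ 6
put(6) @ H2 ⇒ s:=6
emit(6) @ H0 ⇒ out+=6
H0 returns [6, -5]
H1 returns [6, -5]
H2 returns ([6, -5], 6)
H3 returns ([6, -5], 6)
= ([6, -5], 6)

Answer: ([6, -5], 6)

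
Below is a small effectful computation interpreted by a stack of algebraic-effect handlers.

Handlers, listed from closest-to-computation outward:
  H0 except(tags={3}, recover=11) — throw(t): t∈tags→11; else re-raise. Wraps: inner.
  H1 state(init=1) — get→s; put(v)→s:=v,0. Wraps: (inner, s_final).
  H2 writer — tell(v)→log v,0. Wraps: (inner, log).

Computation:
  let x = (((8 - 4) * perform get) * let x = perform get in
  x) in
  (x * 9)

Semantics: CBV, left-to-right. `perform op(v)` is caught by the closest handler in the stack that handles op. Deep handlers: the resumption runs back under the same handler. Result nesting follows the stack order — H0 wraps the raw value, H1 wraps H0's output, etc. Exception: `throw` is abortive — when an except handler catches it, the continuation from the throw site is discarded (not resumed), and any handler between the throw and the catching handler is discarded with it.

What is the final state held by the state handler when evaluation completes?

Evaluation trace:
get @ H1 ⇒ 1
get @ H1 ⇒ 1
H0 returns 36
H1 returns (36, 1)
H2 returns ((36, 1), ())
= ((36, 1), ())

Answer: 1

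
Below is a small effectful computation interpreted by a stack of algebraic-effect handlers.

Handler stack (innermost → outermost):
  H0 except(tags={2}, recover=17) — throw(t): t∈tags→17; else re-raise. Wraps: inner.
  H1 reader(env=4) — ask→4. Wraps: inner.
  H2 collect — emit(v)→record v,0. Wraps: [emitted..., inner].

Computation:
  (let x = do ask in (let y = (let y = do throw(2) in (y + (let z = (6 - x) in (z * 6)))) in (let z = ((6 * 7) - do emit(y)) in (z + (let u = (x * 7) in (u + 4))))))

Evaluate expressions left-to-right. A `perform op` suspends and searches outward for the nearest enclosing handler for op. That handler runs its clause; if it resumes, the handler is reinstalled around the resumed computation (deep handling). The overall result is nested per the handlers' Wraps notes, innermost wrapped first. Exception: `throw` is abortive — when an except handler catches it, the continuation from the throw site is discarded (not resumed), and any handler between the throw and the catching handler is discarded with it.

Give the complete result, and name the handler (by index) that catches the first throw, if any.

Answer: [17] ; first throw caught by: H0

Step-by-step:
ask @ H1 ⇒ 4
throw(2) @ H0 caught ⇒ 17
H1 returns 17
H2 returns [17]
= [17]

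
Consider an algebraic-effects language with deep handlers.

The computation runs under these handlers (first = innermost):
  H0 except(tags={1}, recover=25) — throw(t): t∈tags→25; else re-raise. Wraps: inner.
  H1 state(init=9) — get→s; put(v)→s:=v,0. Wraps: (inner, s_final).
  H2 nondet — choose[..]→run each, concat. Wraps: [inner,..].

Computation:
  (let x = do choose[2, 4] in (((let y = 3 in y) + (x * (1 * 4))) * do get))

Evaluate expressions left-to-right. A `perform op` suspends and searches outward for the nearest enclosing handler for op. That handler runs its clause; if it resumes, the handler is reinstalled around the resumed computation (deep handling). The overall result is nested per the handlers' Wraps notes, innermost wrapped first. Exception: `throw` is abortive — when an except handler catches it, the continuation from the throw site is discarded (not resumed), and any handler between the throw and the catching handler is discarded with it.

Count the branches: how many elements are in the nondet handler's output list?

Answer: 2

Step-by-step:
choose[2, 4] @ H2
  branch[0] choose=2:
    get @ H1 ⇒ 9
    H0 returns 99
    H1 returns (99, 9)
    H2 returns [(99, 9)]
  branch[1] choose=4:
    get @ H1 ⇒ 9
    H0 returns 171
    H1 returns (171, 9)
    H2 returns [(171, 9)]
= [(99, 9), (171, 9)]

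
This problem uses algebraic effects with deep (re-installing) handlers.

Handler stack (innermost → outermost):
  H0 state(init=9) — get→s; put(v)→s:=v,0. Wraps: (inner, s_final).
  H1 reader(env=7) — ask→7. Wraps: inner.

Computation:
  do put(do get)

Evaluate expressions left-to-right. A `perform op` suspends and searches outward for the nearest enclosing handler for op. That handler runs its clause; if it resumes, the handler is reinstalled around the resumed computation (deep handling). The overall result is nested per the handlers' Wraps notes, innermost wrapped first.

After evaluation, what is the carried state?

Answer: 9

Evaluation trace:
get @ H0 ⇒ 9
put(9) @ H0 ⇒ s:=9
H0 returns (0, 9)
H1 returns (0, 9)
= (0, 9)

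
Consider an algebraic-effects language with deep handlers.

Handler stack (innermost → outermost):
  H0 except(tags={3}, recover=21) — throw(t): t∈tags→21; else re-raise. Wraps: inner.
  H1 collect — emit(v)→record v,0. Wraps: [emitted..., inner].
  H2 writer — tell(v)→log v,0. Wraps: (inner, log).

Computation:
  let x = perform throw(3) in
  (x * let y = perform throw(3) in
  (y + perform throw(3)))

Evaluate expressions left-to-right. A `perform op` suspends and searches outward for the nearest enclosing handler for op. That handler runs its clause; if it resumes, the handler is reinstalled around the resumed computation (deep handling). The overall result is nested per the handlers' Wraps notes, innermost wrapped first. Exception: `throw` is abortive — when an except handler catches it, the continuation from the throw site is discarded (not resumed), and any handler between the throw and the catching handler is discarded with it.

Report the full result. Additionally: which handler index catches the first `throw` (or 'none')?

Answer: ([21], ()) ; first throw caught by: H0

Step-by-step:
throw(3) @ H0 caught ⇒ 21
H1 returns [21]
H2 returns ([21], ())
= ([21], ())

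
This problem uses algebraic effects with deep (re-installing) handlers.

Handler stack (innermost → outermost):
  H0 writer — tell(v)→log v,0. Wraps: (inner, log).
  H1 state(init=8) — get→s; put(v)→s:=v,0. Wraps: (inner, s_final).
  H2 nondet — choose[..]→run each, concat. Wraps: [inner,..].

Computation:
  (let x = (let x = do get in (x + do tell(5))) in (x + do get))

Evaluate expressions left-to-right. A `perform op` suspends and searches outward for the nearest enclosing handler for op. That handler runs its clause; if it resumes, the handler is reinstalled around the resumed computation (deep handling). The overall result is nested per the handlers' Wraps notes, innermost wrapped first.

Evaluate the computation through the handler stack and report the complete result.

Answer: [((16, (5)), 8)]

Step-by-step:
get @ H1 ⇒ 8
tell(5) @ H0 ⇒ log+=5
get @ H1 ⇒ 8
H0 returns (16, (5))
H1 returns ((16, (5)), 8)
H2 returns [((16, (5)), 8)]
= [((16, (5)), 8)]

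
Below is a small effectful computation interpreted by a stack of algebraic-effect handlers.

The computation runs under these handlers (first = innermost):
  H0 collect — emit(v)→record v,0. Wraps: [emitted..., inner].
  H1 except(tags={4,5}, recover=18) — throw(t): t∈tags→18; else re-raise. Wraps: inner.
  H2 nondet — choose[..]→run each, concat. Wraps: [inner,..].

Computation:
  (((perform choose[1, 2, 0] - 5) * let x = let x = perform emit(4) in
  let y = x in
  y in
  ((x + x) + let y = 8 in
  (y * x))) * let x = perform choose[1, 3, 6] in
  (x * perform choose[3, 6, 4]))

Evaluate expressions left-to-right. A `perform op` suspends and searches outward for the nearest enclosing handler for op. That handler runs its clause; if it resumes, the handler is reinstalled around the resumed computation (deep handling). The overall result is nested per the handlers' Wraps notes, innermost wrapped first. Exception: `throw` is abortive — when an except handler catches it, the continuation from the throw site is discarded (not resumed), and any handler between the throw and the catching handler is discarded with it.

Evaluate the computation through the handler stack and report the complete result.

Answer: [[4, 0], [4, 0], [4, 0], [4, 0], [4, 0], [4, 0], [4, 0], [4, 0], [4, 0], [4, 0], [4, 0], [4, 0], [4, 0], [4, 0], [4, 0], [4, 0], [4, 0], [4, 0], [4, 0], [4, 0], [4, 0], [4, 0], [4, 0], [4, 0], [4, 0], [4, 0], [4, 0]]

Working:
choose[1, 2, 0] @ H2
  branch[0] choose=1:
    emit(4) @ H0 ⇒ out+=4
    choose[1, 3, 6] @ H2
      branch[0] choose=1:
        choose[3, 6, 4] @ H2
          branch[0] choose=3:
            H0 returns [4, 0]
            H1 returns [4, 0]
            H2 returns [[4, 0]]
          branch[1] choose=6:
            H0 returns [4, 0]
            H1 returns [4, 0]
            H2 returns [[4, 0]]
          branch[2] choose=4:
            H0 returns [4, 0]
            H1 returns [4, 0]
            H2 returns [[4, 0]]
      branch[1] choose=3:
        choose[3, 6, 4] @ H2
          branch[0] choose=3:
            H0 returns [4, 0]
            H1 returns [4, 0]
            H2 returns [[4, 0]]
          branch[1] choose=6:
            H0 returns [4, 0]
            H1 returns [4, 0]
            H2 returns [[4, 0]]
          branch[2] choose=4:
            H0 returns [4, 0]
            H1 returns [4, 0]
            H2 returns [[4, 0]]
      branch[2] choose=6:
        choose[3, 6, 4] @ H2
          branch[0] choose=3:
            H0 returns [4, 0]
            H1 returns [4, 0]
            H2 returns [[4, 0]]
          branch[1] choose=6:
            H0 returns [4, 0]
            H1 returns [4, 0]
            H2 returns [[4, 0]]
          branch[2] choose=4:
            H0 returns [4, 0]
            H1 returns [4, 0]
            H2 returns [[4, 0]]
  branch[1] choose=2:
    emit(4) @ H0 ⇒ out+=4
    choose[1, 3, 6] @ H2
      branch[0] choose=1:
        choose[3, 6, 4] @ H2
          branch[0] choose=3:
            H0 returns [4, 0]
            H1 returns [4, 0]
            H2 returns [[4, 0]]
          branch[1] choose=6:
            H0 returns [4, 0]
            H1 returns [4, 0]
            H2 returns [[4, 0]]
          branch[2] choose=4:
            H0 returns [4, 0]
            H1 returns [4, 0]
            H2 returns [[4, 0]]
      branch[1] choose=3:
        choose[3, 6, 4] @ H2
          branch[0] choose=3:
            H0 returns [4, 0]
            H1 returns [4, 0]
            H2 returns [[4, 0]]
          branch[1] choose=6:
            H0 returns [4, 0]
            H1 returns [4, 0]
            H2 returns [[4, 0]]
          branch[2] choose=4:
            H0 returns [4, 0]
            H1 returns [4, 0]
            H2 returns [[4, 0]]
      branch[2] choose=6:
        choose[3, 6, 4] @ H2
          branch[0] choose=3:
            H0 returns [4, 0]
            H1 returns [4, 0]
            H2 returns [[4, 0]]
          branch[1] choose=6:
            H0 returns [4, 0]
            H1 returns [4, 0]
            H2 returns [[4, 0]]
          branch[2] choose=4:
            H0 returns [4, 0]
            H1 returns [4, 0]
            H2 returns [[4, 0]]
  branch[2] choose=0:
    emit(4) @ H0 ⇒ out+=4
    choose[1, 3, 6] @ H2
      branch[0] choose=1:
        choose[3, 6, 4] @ H2
          branch[0] choose=3:
            H0 returns [4, 0]
            H1 returns [4, 0]
            H2 returns [[4, 0]]
          branch[1] choose=6:
            H0 returns [4, 0]
            H1 returns [4, 0]
            H2 returns [[4, 0]]
          branch[2] choose=4:
            H0 returns [4, 0]
            H1 returns [4, 0]
            H2 returns [[4, 0]]
      branch[1] choose=3:
        choose[3, 6, 4] @ H2
          branch[0] choose=3:
            H0 returns [4, 0]
            H1 returns [4, 0]
            H2 returns [[4, 0]]
          branch[1] choose=6:
            H0 returns [4, 0]
            H1 returns [4, 0]
            H2 returns [[4, 0]]
          branch[2] choose=4:
            H0 returns [4, 0]
            H1 returns [4, 0]
            H2 returns [[4, 0]]
      branch[2] choose=6:
        choose[3, 6, 4] @ H2
          branch[0] choose=3:
            H0 returns [4, 0]
            H1 returns [4, 0]
            H2 returns [[4, 0]]
          branch[1] choose=6:
            H0 returns [4, 0]
            H1 returns [4, 0]
            H2 returns [[4, 0]]
          branch[2] choose=4:
            H0 returns [4, 0]
            H1 returns [4, 0]
            H2 returns [[4, 0]]
= [[4, 0], [4, 0], [4, 0], [4, 0], [4, 0], [4, 0], [4, 0], [4, 0], [4, 0], [4, 0], [4, 0], [4, 0], [4, 0], [4, 0], [4, 0], [4, 0], [4, 0], [4, 0], [4, 0], [4, 0], [4, 0], [4, 0], [4, 0], [4, 0], [4, 0], [4, 0], [4, 0]]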